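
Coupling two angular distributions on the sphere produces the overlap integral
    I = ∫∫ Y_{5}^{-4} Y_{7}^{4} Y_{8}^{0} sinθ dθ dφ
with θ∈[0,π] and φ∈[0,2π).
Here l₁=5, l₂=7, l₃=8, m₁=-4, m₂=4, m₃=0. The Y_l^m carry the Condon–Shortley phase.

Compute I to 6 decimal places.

Checks pass: Σm=0; 20 even; l₃=8∈[2,12].
(2·5+1)(2·7+1)(2·8+1) = 2805
Δ: 4! 6! 10! / 21! → 1/814773960
sum: t=0:+1/87091200 t=1:−1/4976640 t=2:+1/2073600 t=3:−1/4976640 t=4:+1/87091200 = 1/9676800
3j²(5 7 8; 0 0 0) = Δ·Π!·Σ² = 360/46189  (sign +1)
sum: t=3:−1/348364800 t=4:+1/87091200 = 1/116121600
3j²(5 7 8; -4 4 0) = Δ·Π!·Σ² = 54/4199  (sign +1)
combine: 4πI² = 2805·360/46189·54/4199 = 291600/1037153
take √, sign +1: I = 0.14957789

0.149578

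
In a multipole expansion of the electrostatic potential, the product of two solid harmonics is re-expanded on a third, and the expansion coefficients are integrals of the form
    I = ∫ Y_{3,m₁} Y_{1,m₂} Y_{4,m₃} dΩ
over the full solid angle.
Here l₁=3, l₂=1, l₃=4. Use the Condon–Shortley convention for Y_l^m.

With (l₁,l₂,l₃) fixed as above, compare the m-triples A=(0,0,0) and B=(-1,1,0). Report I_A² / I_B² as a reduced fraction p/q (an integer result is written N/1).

l's match ⇒ only the (l;m) 3-j factors differ between A and B.
A: triangle coeff Δ(3,1,4) = 1/252; Σ_t [0,0]: t=0:+1/36 = 1/36; (3j)²=4/63 [(3 1 4; 0 0 0)], sign=+1
B: triangle coeff Δ(3,1,4) = 1/252; Σ_t [0,0]: t=0:+1/96 = 1/96; (3j)²=1/42 [(3 1 4; -1 1 0)], sign=+1
I_A²/I_B² = (4/63)/(1/42) = 8/3

8/3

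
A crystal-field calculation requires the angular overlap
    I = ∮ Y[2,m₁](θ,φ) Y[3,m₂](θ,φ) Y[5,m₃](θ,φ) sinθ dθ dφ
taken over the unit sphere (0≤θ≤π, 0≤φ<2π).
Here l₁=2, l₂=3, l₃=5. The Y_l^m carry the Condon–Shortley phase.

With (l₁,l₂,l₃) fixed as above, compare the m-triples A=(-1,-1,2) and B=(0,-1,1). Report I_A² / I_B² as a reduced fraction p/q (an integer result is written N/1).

7/6

Shared (l₁,l₂,l₃)=(2,3,5): N and (l;000)² cancel in I_A²/I_B².
A: Δ = 0!·4!·6!/11! = 1/2310; Racah Σ t=0..0: t=0:+1/288 = 1/288; ⇒ 3j(2 3 5; -1 -1 2)² = 1/22, sgn -1
B: Δ = 0!·4!·6!/11! = 1/2310; Racah Σ t=0..0: t=0:+1/192 = 1/192; ⇒ 3j(2 3 5; 0 -1 1)² = 3/77, sgn +1
I_A²/I_B² = (1/22)/(3/77) = 7/6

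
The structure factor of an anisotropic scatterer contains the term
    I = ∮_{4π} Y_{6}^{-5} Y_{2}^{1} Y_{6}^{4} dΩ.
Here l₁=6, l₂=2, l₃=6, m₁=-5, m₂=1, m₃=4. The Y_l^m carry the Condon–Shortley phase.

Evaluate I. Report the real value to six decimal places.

Checks pass: Σm=0; 14 even; l₃=6∈[4,8].
(2·6+1)(2·2+1)(2·6+1) = 845
Δ: 2! 10! 2! / 15! → 1/90090
sum: t=0:+1/69120 t=1:−1/14400 t=2:+1/69120 = -7/172800
3j²(6 2 6; 0 0 0) = Δ·Π!·Σ² = 14/715  (sign -1)
sum: t=1:−1/7257600 t=2:+1/725760 = 1/806400
3j²(6 2 6; -5 1 4) = Δ·Π!·Σ² = 27/910  (sign +1)
combine: 4πI² = 845·14/715·27/910 = 27/55
take √, sign -1: I = -0.19764945

-0.197649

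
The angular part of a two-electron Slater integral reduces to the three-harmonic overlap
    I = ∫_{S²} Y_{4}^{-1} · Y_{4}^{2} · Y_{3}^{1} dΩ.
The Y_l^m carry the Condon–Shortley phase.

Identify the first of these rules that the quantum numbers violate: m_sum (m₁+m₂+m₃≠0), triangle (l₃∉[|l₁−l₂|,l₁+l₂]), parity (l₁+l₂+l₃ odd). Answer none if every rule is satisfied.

m_sum

m₁+m₂+m₃ = -1 + 2 + 1 = 2  ✗
triangle: |4−4|=0 ≤ l₃=3 ≤ 4+4=8
parity: l₁+l₂+l₃ = 11 is odd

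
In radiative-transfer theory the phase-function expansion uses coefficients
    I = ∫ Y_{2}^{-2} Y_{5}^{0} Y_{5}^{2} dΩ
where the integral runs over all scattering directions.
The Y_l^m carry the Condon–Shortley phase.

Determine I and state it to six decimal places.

Rules hold: Σm=0, L=12 even, 3≤5≤7.
N = 5·11·11 = 605
Δ = 2!·2!·8!/13! = 1/38610
Racah Σ t=0..2: t=0:+1/2880 t=1:−1/576 t=2:+1/2880 = -1/960
⇒ 3j(2 5 5; 0 0 0)² = 10/429, sgn +1
Racah Σ t=2..2: t=2:+1/2880 = 1/2880
⇒ 3j(2 5 5; -2 0 2)² = 14/429, sgn -1
4πI² = N·(3j₀)²·(3jₘ)² = 700/1521
I = -1·√(0.460224/4π) = -0.19137248

-0.191372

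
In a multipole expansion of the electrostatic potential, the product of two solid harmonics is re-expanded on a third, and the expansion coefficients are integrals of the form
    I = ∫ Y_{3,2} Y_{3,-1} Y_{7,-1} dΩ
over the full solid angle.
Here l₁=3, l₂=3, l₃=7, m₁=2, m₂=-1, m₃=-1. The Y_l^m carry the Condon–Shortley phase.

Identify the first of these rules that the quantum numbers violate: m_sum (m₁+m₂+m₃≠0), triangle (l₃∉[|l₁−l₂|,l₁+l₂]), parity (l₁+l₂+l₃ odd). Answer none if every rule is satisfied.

azimuthal sum: 2 − 1 − 1 = 0  ✓
0 ≤ 7 ≤ 6 (triangle on l)  ✗
L = 3 + 3 + 7 = 13 (odd)

triangle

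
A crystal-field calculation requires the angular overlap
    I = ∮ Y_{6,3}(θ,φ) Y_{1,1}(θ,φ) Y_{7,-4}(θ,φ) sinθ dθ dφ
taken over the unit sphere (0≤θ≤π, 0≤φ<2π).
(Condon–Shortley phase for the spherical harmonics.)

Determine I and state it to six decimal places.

Rules hold: Σm=0, L=14 even, 5≤7≤7.
N = 13·3·15 = 585
Δ = 0!·12!·2!/15! = 1/1365
Racah Σ t=0..0: t=0:+1/518400 = 1/518400
⇒ 3j(6 1 7; 0 0 0)² = 7/195, sgn -1
Racah Σ t=0..0: t=0:+1/4354560 = 1/4354560
⇒ 3j(6 1 7; 3 1 -4)² = 11/273, sgn -1
4πI² = N·(3j₀)²·(3jₘ)² = 11/13
I = +1·√(0.846154/4π) = 0.25948947

0.259489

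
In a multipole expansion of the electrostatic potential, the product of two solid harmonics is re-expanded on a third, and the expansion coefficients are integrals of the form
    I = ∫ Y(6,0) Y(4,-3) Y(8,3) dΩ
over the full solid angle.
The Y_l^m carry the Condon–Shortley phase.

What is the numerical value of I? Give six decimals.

0.139408

Rules hold: Σm=0, L=18 even, 2≤8≤10.
N = 13·9·17 = 1989
Δ = 2!·10!·6!/19! = 1/23279256
Racah Σ t=0..2: t=0:+1/1658880 t=1:−1/518400 t=2:+1/1658880 = -1/1382400
⇒ 3j(6 4 8; 0 0 0)² = 504/46189, sgn -1
Racah Σ t=0..1: t=0:+1/4147200 t=1:−1/10368000 = 1/6912000
⇒ 3j(6 4 8; 0 -3 3)² = 189/16796, sgn -1
4πI² = N·(3j₀)²·(3jₘ)² = 214326/877591
I = +1·√(0.244221/4π) = 0.13940759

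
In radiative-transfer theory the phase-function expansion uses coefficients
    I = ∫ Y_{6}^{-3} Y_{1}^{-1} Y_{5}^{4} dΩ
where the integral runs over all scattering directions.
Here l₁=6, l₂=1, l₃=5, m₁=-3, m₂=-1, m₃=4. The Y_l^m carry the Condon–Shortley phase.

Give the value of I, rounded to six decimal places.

-0.070770

m-sum 0 ✓  L=12 even ✓  5≤5≤7 ✓
Π(2lᵢ+1) = 13×3×11 = 429
triangle coeff Δ(6,1,5) = 1/858
Σ_t [1,1]: t=1:−1/14400 = -1/14400
(3j)²=6/143 [(6 1 5; 0 0 0)], sign=+1
Σ_t [0,0]: t=0:+1/725760 = 1/725760
(3j)²=1/286 [(6 1 5; -3 -1 4)], sign=-1
⇒ 4πI² = 9/143
I = (-1)√(9/143/(4π)) = -0.07076985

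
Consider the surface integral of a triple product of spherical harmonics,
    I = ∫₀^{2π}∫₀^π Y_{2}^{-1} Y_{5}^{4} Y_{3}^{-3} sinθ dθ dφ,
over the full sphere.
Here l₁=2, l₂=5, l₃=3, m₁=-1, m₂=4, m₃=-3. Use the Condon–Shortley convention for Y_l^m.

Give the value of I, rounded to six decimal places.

0.219610

m-sum 0 ✓  L=10 even ✓  3≤3≤7 ✓
Π(2lᵢ+1) = 5×11×7 = 385
triangle coeff Δ(2,5,3) = 1/2310
Σ_t [2,2]: t=2:+1/144 = 1/144
(3j)²=10/231 [(2 5 3; 0 0 0)], sign=-1
Σ_t [3,3]: t=3:−1/4320 = -1/4320
(3j)²=2/55 [(2 5 3; -1 4 -3)], sign=-1
⇒ 4πI² = 20/33
I = (+1)√(20/33/(4π)) = 0.21961050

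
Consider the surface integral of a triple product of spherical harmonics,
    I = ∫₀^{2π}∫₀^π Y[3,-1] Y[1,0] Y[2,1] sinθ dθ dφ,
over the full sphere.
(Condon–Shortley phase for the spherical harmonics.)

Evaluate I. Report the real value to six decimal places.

Checks pass: Σm=0; 6 even; l₃=2∈[2,4].
(2·3+1)(2·1+1)(2·2+1) = 105
Δ: 2! 4! 0! / 7! → 1/105
sum: t=1:−1/4 = -1/4
3j²(3 1 2; 0 0 0) = Δ·Π!·Σ² = 3/35  (sign -1)
sum: t=1:−1/6 = -1/6
3j²(3 1 2; -1 0 1) = Δ·Π!·Σ² = 8/105  (sign +1)
combine: 4πI² = 105·3/35·8/105 = 24/35
take √, sign -1: I = -0.23359668

-0.233597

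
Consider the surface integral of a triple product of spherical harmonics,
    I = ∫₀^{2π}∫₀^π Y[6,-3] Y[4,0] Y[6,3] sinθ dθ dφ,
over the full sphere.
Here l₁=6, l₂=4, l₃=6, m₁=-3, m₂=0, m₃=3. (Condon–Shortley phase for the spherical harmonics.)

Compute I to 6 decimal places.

Checks pass: Σm=0; 16 even; l₃=6∈[2,10].
(2·6+1)(2·4+1)(2·6+1) = 1521
Δ: 4! 8! 4! / 17! → 1/15315300
sum: t=0:+1/829440 t=1:−1/25920 t=2:+1/9216 t=3:−1/25920 t=4:+1/829440 = 7/207360
3j²(6 4 6; 0 0 0) = Δ·Π!·Σ² = 28/2431  (sign +1)
sum: t=1:−1/1451520 t=2:+1/80640 t=3:−1/51840 t=4:+1/414720 = -1/193536
3j²(6 4 6; -3 0 3) = Δ·Π!·Σ² = 81/17017  (sign +1)
combine: 4πI² = 1521·28/2431·81/17017 = 2916/34969
take √, sign +1: I = 0.08146053

0.081461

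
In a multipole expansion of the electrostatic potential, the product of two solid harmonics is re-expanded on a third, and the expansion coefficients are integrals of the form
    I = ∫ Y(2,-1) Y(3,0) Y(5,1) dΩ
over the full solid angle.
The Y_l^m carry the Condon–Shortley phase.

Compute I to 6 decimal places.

-0.214318

Checks pass: Σm=0; 10 even; l₃=5∈[1,5].
(2·2+1)(2·3+1)(2·5+1) = 385
Δ: 0! 4! 6! / 11! → 1/2310
sum: t=0:+1/144 = 1/144
3j²(2 3 5; 0 0 0) = Δ·Π!·Σ² = 10/231  (sign -1)
sum: t=0:+1/216 = 1/216
3j²(2 3 5; -1 0 1) = Δ·Π!·Σ² = 8/231  (sign +1)
combine: 4πI² = 385·10/231·8/231 = 400/693
take √, sign -1: I = -0.21431790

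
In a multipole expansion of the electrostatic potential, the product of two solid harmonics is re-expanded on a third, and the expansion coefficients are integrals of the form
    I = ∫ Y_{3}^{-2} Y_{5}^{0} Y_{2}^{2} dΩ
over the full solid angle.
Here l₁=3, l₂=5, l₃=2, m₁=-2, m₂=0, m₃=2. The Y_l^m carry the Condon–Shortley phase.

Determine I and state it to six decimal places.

Checks pass: Σm=0; 10 even; l₃=2∈[2,8].
(2·3+1)(2·5+1)(2·2+1) = 385
Δ: 6! 0! 4! / 11! → 1/2310
sum: t=3:−1/144 = -1/144
3j²(3 5 2; 0 0 0) = Δ·Π!·Σ² = 10/231  (sign -1)
sum: t=5:−1/2880 = -1/2880
3j²(3 5 2; -2 0 2) = Δ·Π!·Σ² = 1/462  (sign -1)
combine: 4πI² = 385·10/231·1/462 = 25/693
take √, sign +1: I = 0.05357948

0.053579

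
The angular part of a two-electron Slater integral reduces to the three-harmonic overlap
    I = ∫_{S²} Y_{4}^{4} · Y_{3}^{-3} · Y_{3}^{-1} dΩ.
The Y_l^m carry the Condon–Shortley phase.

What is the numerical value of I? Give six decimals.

Checks pass: Σm=0; 10 even; l₃=3∈[1,7].
(2·4+1)(2·3+1)(2·3+1) = 441
Δ: 4! 4! 2! / 11! → 1/34650
sum: t=1:−1/72 t=2:+1/16 t=3:−1/72 = 5/144
3j²(4 3 3; 0 0 0) = Δ·Π!·Σ² = 2/77  (sign -1)
sum: t=0:+1/1152 = 1/1152
3j²(4 3 3; 4 -3 -1) = Δ·Π!·Σ² = 1/33  (sign +1)
combine: 4πI² = 441·2/77·1/33 = 42/121
take √, sign -1: I = -0.16619847

-0.166198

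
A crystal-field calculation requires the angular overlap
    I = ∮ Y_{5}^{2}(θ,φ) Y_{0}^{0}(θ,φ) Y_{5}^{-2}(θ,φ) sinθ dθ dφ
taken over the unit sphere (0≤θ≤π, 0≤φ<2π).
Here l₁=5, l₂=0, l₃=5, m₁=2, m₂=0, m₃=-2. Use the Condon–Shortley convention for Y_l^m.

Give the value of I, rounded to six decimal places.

Rules hold: Σm=0, L=10 even, 5≤5≤5.
N = 11·1·11 = 121
Δ = 0!·10!·0!/11! = 1/11
Racah Σ t=0..0: t=0:+1/14400 = 1/14400
⇒ 3j(5 0 5; 0 0 0)² = 1/11, sgn -1
Racah Σ t=0..0: t=0:+1/30240 = 1/30240
⇒ 3j(5 0 5; 2 0 -2)² = 1/11, sgn -1
4πI² = N·(3j₀)²·(3jₘ)² = 1/1
I = +1·√(1/4π) = 0.28209479

0.282095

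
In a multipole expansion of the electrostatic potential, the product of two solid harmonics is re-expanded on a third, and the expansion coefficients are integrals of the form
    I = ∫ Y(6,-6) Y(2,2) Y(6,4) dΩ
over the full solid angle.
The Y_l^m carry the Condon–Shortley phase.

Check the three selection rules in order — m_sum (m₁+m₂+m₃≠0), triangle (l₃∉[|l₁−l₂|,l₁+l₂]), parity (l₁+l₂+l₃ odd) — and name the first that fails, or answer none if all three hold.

none

m₁+m₂+m₃ = -6 + 2 + 4 = 0  ✓
triangle: |6−2|=4 ≤ l₃=6 ≤ 6+2=8  ✓
parity: l₁+l₂+l₃ = 14 is even  ✓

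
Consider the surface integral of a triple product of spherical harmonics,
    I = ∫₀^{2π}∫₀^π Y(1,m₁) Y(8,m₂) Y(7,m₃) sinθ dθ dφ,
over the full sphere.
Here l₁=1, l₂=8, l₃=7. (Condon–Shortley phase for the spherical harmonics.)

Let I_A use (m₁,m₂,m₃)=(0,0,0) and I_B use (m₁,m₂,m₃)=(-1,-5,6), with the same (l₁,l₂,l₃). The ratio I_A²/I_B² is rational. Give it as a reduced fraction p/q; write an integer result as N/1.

64/3

Same 1,8,7: normalisation and zero-m 3j drop out of the ratio.
A: Δ: 2! 0! 14! / 17! → 1/2040; sum: t=1:−1/25401600 = -1/25401600; 3j²(1 8 7; 0 0 0) = Δ·Π!·Σ² = 8/255  (sign +1)
B: Δ: 2! 0! 14! / 17! → 1/2040; sum: t=2:+1/12454041600 = 1/12454041600; 3j²(1 8 7; -1 -5 6) = Δ·Π!·Σ² = 1/680  (sign -1)
I_A²/I_B² = (8/255)/(1/680) = 64/3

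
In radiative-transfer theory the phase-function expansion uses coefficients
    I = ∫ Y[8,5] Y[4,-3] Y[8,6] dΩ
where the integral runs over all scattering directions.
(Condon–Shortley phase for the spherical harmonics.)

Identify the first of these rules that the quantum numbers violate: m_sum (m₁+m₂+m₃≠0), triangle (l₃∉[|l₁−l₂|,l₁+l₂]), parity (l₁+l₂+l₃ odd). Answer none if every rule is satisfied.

m_sum

m₁+m₂+m₃ = 5 − 3 + 6 = 8  ✗
triangle: |8−4|=4 ≤ l₃=8 ≤ 8+4=12
parity: l₁+l₂+l₃ = 20 is even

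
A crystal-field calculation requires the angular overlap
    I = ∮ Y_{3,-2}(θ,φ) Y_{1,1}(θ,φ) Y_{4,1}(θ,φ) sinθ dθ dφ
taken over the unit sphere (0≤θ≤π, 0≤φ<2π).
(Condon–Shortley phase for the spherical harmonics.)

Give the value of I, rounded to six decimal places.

-0.106622

m-sum 0 ✓  L=8 even ✓  2≤4≤4 ✓
Π(2lᵢ+1) = 7×3×9 = 189
triangle coeff Δ(3,1,4) = 1/252
Σ_t [0,0]: t=0:+1/36 = 1/36
(3j)²=4/63 [(3 1 4; 0 0 0)], sign=+1
Σ_t [0,0]: t=0:+1/240 = 1/240
(3j)²=1/84 [(3 1 4; -2 1 1)], sign=-1
⇒ 4πI² = 1/7
I = (-1)√(1/7/(4π)) = -0.10662181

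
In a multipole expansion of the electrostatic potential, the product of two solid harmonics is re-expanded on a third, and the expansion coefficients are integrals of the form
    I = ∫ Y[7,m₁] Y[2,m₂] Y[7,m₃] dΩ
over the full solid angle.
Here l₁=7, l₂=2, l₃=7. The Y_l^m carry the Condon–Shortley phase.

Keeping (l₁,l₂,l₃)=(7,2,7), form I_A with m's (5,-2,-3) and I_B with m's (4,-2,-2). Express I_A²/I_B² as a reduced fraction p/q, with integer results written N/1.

l's match ⇒ only the (l;m) 3-j factors differ between A and B.
A: triangle coeff Δ(7,2,7) = 1/185640; Σ_t [0,0]: t=0:+1/29030400 = 1/29030400; (3j)²=99/7735 [(7 2 7; 5 -2 -3)], sign=+1
B: triangle coeff Δ(7,2,7) = 1/185640; Σ_t [0,0]: t=0:+1/8709120 = 1/8709120; (3j)²=55/3094 [(7 2 7; 4 -2 -2)], sign=-1
I_A²/I_B² = (99/7735)/(55/3094) = 18/25

18/25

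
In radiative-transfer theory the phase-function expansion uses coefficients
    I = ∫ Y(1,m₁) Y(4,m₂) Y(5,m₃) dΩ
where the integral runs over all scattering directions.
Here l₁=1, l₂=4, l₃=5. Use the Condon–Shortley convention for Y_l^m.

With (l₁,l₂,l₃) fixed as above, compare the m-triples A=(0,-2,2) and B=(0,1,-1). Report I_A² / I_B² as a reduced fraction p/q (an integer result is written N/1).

7/8

Shared (l₁,l₂,l₃)=(1,4,5): N and (l;000)² cancel in I_A²/I_B².
A: Δ = 0!·2!·8!/11! = 1/495; Racah Σ t=0..0: t=0:+1/1440 = 1/1440; ⇒ 3j(1 4 5; 0 -2 2)² = 7/165, sgn -1
B: Δ = 0!·2!·8!/11! = 1/495; Racah Σ t=0..0: t=0:+1/720 = 1/720; ⇒ 3j(1 4 5; 0 1 -1)² = 8/165, sgn +1
I_A²/I_B² = (7/165)/(8/165) = 7/8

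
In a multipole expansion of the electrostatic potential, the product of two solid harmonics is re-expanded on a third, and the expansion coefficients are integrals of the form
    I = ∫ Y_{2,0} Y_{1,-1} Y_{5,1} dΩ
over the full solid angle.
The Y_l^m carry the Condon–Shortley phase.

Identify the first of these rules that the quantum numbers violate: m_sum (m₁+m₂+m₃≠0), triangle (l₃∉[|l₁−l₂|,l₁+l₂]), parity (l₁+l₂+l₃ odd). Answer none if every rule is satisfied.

triangle

azimuthal sum: 0 − 1 + 1 = 0  ✓
1 ≤ 5 ≤ 3 (triangle on l)  ✗
L = 2 + 1 + 5 = 8 (even)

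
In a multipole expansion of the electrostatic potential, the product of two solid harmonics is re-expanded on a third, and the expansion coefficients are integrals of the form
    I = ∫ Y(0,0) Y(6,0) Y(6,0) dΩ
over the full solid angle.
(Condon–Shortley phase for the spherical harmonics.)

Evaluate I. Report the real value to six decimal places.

Rules hold: Σm=0, L=12 even, 6≤6≤6.
N = 1·13·13 = 169
Δ = 0!·0!·12!/13! = 1/13
Racah Σ t=0..0: t=0:+1/518400 = 1/518400
⇒ 3j(0 6 6; 0 0 0)² = 1/13, sgn +1
(m-triple is (0,0,0) — same symbol as above.)
4πI² = N·(3j₀)²·(3jₘ)² = 1/1
I = +1·√(1/4π) = 0.28209479

0.282095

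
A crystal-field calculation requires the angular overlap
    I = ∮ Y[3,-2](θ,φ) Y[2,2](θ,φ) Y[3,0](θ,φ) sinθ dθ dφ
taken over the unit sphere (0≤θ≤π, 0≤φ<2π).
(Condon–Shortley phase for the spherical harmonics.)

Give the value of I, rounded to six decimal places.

-0.188063

Rules hold: Σm=0, L=8 even, 1≤3≤5.
N = 7·5·7 = 245
Δ = 2!·4!·2!/9! = 1/3780
Racah Σ t=0..2: t=0:+1/24 t=1:−1/4 t=2:+1/24 = -1/6
⇒ 3j(3 2 3; 0 0 0)² = 4/105, sgn +1
Racah Σ t=2..2: t=2:+1/24 = 1/24
⇒ 3j(3 2 3; -2 2 0)² = 1/21, sgn -1
4πI² = N·(3j₀)²·(3jₘ)² = 4/9
I = -1·√(0.444444/4π) = -0.18806319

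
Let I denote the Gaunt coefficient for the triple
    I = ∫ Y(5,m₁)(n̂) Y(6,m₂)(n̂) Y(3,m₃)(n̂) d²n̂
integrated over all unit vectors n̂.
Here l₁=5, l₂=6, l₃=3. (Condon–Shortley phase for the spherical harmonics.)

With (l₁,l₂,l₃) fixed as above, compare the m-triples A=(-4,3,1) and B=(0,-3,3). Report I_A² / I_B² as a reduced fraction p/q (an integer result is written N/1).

6/7

l's match ⇒ only the (l;m) 3-j factors differ between A and B.
A: triangle coeff Δ(5,6,3) = 1/675675; Σ_t [7,8]: t=7:−1/40320 t=8:+1/241920 = -1/48384; (3j)²=24/1001 [(5 6 3; -4 3 1)], sign=-1
B: triangle coeff Δ(5,6,3) = 1/675675; Σ_t [3,3]: t=3:−1/34560 = -1/34560; (3j)²=4/143 [(5 6 3; 0 -3 3)], sign=-1
I_A²/I_B² = (24/1001)/(4/143) = 6/7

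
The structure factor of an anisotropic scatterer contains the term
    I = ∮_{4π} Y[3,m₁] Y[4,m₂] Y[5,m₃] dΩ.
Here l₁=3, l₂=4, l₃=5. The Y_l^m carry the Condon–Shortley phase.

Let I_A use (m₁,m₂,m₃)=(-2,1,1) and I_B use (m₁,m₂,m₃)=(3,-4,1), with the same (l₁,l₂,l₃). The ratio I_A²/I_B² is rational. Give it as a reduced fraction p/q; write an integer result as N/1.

625/84

Shared (l₁,l₂,l₃)=(3,4,5): N and (l;000)² cancel in I_A²/I_B².
A: Δ = 2!·4!·6!/13! = 1/180180; Racah Σ t=1..2: t=1:−1/1152 t=2:+1/432 = 5/3456; ⇒ 3j(3 4 5; -2 1 1)² = 625/36036, sgn +1
B: Δ = 2!·4!·6!/13! = 1/180180; Racah Σ t=0..0: t=0:+1/34560 = 1/34560; ⇒ 3j(3 4 5; 3 -4 1)² = 1/429, sgn +1
I_A²/I_B² = (625/36036)/(1/429) = 625/84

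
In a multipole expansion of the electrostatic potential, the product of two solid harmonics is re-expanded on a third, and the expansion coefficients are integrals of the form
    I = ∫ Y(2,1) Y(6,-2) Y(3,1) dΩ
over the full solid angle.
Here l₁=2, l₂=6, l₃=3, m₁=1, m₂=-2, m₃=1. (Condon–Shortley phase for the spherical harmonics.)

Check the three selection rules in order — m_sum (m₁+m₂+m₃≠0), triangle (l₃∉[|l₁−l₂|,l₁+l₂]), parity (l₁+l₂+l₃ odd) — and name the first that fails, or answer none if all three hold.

azimuthal sum: 1 − 2 + 1 = 0  ✓
4 ≤ 3 ≤ 8 (triangle on l)  ✗
L = 2 + 6 + 3 = 11 (odd)

triangle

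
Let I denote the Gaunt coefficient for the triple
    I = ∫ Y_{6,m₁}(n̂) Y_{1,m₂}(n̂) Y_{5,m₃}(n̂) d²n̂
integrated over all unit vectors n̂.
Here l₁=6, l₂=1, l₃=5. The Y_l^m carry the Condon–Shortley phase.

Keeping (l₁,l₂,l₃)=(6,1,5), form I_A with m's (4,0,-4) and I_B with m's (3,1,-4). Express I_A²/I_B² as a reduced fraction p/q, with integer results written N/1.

l's match ⇒ only the (l;m) 3-j factors differ between A and B.
A: triangle coeff Δ(6,1,5) = 1/858; Σ_t [1,1]: t=1:−1/362880 = -1/362880; (3j)²=10/429 [(6 1 5; 4 0 -4)], sign=+1
B: triangle coeff Δ(6,1,5) = 1/858; Σ_t [2,2]: t=2:+1/725760 = 1/725760; (3j)²=1/286 [(6 1 5; 3 1 -4)], sign=-1
I_A²/I_B² = (10/429)/(1/286) = 20/3

20/3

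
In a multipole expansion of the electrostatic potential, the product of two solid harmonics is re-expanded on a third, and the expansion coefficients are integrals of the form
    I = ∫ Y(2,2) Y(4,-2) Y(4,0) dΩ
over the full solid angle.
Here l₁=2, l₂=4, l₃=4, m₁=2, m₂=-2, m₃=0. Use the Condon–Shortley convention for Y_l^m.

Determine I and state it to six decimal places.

Rules hold: Σm=0, L=10 even, 2≤4≤6.
N = 5·9·9 = 405
Δ = 2!·2!·6!/11! = 1/13860
Racah Σ t=0..2: t=0:+1/192 t=1:−1/36 t=2:+1/192 = -5/288
⇒ 3j(2 4 4; 0 0 0)² = 20/693, sgn -1
Racah Σ t=0..0: t=0:+1/192 = 1/192
⇒ 3j(2 4 4; 2 -2 0)² = 3/77, sgn +1
4πI² = N·(3j₀)²·(3jₘ)² = 2700/5929
I = -1·√(0.455389/4π) = -0.19036462

-0.190365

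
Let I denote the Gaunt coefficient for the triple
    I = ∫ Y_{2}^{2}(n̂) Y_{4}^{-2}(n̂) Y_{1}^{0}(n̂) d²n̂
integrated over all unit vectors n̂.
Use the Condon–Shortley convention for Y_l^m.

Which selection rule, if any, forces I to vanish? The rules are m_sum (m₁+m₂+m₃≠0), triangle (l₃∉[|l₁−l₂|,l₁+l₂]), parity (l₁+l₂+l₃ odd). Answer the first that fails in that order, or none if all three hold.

Σmᵢ = 0  ✓
l₃∈[|l₁−l₂|,l₁+l₂]=[2,6], have l₃=1  ✗
Σlᵢ = 7 ⇒ odd

triangle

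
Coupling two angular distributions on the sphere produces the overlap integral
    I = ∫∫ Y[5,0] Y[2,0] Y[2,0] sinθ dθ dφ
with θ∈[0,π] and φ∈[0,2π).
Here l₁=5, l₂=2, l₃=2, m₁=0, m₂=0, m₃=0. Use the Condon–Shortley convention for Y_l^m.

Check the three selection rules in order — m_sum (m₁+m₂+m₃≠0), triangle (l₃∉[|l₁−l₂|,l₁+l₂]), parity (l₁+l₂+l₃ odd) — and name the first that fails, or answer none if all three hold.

triangle

Σmᵢ = 0  ✓
l₃∈[|l₁−l₂|,l₁+l₂]=[3,7], have l₃=2  ✗
Σlᵢ = 9 ⇒ odd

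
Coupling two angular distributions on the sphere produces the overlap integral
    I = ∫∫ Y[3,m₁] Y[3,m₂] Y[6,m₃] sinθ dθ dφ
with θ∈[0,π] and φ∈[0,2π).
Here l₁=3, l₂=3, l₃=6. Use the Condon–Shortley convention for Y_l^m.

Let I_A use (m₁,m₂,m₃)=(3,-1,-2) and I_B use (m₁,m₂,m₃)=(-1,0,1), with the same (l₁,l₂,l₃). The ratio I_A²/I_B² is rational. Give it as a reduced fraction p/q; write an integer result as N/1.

2/25

Shared (l₁,l₂,l₃)=(3,3,6): N and (l;000)² cancel in I_A²/I_B².
A: Δ = 0!·6!·6!/13! = 1/12012; Racah Σ t=0..0: t=0:+1/34560 = 1/34560; ⇒ 3j(3 3 6; 3 -1 -2)² = 1/429, sgn +1
B: Δ = 0!·6!·6!/13! = 1/12012; Racah Σ t=0..0: t=0:+1/1728 = 1/1728; ⇒ 3j(3 3 6; -1 0 1)² = 25/858, sgn -1
I_A²/I_B² = (1/429)/(25/858) = 2/25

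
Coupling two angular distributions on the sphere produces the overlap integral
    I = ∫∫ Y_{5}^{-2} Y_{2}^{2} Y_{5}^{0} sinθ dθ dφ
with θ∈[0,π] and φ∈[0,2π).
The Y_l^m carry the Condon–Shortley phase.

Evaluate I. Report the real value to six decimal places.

-0.191372

m-sum 0 ✓  L=12 even ✓  3≤5≤7 ✓
Π(2lᵢ+1) = 11×5×11 = 605
triangle coeff Δ(5,2,5) = 1/38610
Σ_t [0,2]: t=0:+1/2880 t=1:−1/576 t=2:+1/2880 = -1/960
(3j)²=10/429 [(5 2 5; 0 0 0)], sign=+1
Σ_t [2,2]: t=2:+1/2880 = 1/2880
(3j)²=14/429 [(5 2 5; -2 2 0)], sign=-1
⇒ 4πI² = 700/1521
I = (-1)√(700/1521/(4π)) = -0.19137248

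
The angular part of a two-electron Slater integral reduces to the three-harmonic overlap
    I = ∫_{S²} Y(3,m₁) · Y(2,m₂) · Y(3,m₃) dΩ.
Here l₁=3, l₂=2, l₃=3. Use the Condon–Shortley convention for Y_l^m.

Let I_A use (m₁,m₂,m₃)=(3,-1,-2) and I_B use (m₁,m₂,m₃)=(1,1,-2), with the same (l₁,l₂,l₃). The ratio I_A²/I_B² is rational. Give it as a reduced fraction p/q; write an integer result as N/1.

5/3

l's match ⇒ only the (l;m) 3-j factors differ between A and B.
A: triangle coeff Δ(3,2,3) = 1/3780; Σ_t [0,0]: t=0:+1/48 = 1/48; (3j)²=5/84 [(3 2 3; 3 -1 -2)], sign=-1
B: triangle coeff Δ(3,2,3) = 1/3780; Σ_t [1,2]: t=1:−1/12 t=2:+1/48 = -1/16; (3j)²=1/28 [(3 2 3; 1 1 -2)], sign=+1
I_A²/I_B² = (5/84)/(1/28) = 5/3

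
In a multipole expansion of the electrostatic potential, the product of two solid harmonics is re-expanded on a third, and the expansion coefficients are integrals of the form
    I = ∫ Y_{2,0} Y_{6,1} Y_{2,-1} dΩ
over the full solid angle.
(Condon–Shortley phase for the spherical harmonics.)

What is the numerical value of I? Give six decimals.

|2−6|≤2≤2+6 violated ⇒ I = 0

0.000000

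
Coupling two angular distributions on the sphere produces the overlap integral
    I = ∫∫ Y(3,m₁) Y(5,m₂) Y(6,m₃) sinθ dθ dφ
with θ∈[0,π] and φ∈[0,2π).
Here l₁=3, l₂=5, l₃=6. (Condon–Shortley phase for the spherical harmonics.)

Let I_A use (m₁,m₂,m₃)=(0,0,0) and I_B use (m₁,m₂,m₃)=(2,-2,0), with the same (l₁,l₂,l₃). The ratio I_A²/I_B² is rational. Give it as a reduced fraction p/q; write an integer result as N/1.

7/9

Shared (l₁,l₂,l₃)=(3,5,6): N and (l;000)² cancel in I_A²/I_B².
A: Δ = 2!·4!·8!/15! = 1/675675; Racah Σ t=0..2: t=0:+1/8640 t=1:−1/2304 t=2:+1/8640 = -7/34560; ⇒ 3j(3 5 6; 0 0 0)² = 7/429, sgn -1
B: Δ = 2!·4!·8!/15! = 1/675675; Racah Σ t=0..1: t=0:+1/8640 t=1:−1/34560 = 1/11520; ⇒ 3j(3 5 6; 2 -2 0)² = 3/143, sgn +1
I_A²/I_B² = (7/429)/(3/143) = 7/9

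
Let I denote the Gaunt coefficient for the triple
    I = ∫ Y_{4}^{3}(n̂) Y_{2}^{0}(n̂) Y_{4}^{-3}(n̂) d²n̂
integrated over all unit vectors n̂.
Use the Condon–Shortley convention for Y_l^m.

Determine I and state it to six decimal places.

Rules hold: Σm=0, L=10 even, 2≤4≤6.
N = 9·5·9 = 405
Δ = 2!·6!·2!/11! = 1/13860
Racah Σ t=0..2: t=0:+1/192 t=1:−1/36 t=2:+1/192 = -5/288
⇒ 3j(4 2 4; 0 0 0)² = 20/693, sgn -1
Racah Σ t=0..1: t=0:+1/480 t=1:−1/720 = 1/1440
⇒ 3j(4 2 4; 3 0 -3)² = 7/1980, sgn -1
4πI² = N·(3j₀)²·(3jₘ)² = 5/121
I = +1·√(0.0413223/4π) = 0.05734392

0.057344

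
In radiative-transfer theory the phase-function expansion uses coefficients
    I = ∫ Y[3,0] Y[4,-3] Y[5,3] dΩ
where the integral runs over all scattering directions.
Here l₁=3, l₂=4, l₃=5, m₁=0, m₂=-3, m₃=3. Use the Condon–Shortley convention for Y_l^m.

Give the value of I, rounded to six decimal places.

Rules hold: Σm=0, L=12 even, 1≤5≤7.
N = 7·9·11 = 693
Δ = 2!·4!·6!/13! = 1/180180
Racah Σ t=0..2: t=0:+1/576 t=1:−1/144 t=2:+1/576 = -1/288
⇒ 3j(3 4 5; 0 0 0)² = 20/1001, sgn +1
Racah Σ t=0..1: t=0:+1/1440 t=1:−1/2880 = 1/2880
⇒ 3j(3 4 5; 0 -3 3)² = 7/715, sgn +1
4πI² = N·(3j₀)²·(3jₘ)² = 252/1859
I = +1·√(0.135557/4π) = 0.10386175

0.103862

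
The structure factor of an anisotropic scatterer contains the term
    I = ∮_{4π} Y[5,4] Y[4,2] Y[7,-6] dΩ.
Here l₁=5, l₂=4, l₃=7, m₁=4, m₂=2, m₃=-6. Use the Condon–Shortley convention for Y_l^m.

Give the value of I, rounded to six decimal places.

0.061746

Rules hold: Σm=0, L=16 even, 1≤7≤9.
N = 11·9·15 = 1485
Δ = 2!·8!·6!/17! = 1/6126120
Racah Σ t=0..2: t=0:+1/69120 t=1:−1/20736 t=2:+1/69120 = -1/51840
⇒ 3j(5 4 7; 0 0 0)² = 280/21879, sgn +1
Racah Σ t=0..1: t=0:+1/7257600 t=1:−1/4838400 = -1/14515200
⇒ 3j(5 4 7; 4 2 -6)² = 3/1190, sgn +1
4πI² = N·(3j₀)²·(3jₘ)² = 180/3757
I = +1·√(0.0479106/4π) = 0.06174627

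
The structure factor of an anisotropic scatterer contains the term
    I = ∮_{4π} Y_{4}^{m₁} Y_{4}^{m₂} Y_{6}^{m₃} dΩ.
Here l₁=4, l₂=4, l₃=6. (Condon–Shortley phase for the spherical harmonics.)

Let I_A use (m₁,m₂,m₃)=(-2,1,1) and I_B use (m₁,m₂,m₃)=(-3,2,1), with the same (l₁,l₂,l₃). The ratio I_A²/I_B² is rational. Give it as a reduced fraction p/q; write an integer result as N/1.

63/169

Same 4,4,6: normalisation and zero-m 3j drop out of the ratio.
A: Δ: 2! 6! 6! / 15! → 1/1261260; sum: t=0:+1/172800 t=1:−1/5760 t=2:+1/3456 = 7/57600; 3j²(4 4 6; -2 1 1) = Δ·Π!·Σ² = 21/2860  (sign -1)
B: Δ: 2! 6! 6! / 15! → 1/1261260; sum: t=1:−1/86400 t=2:+1/11520 = 13/172800; 3j²(4 4 6; -3 2 1) = Δ·Π!·Σ² = 13/660  (sign -1)
I_A²/I_B² = (21/2860)/(13/660) = 63/169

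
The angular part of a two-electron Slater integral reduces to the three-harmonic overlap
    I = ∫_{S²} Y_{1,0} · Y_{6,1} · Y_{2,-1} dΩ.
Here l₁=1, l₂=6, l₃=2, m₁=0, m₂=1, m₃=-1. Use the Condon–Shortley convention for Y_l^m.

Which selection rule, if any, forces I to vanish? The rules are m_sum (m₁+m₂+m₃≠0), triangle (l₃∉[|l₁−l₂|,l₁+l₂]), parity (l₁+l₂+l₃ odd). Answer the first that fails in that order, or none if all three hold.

m₁+m₂+m₃ = 0 + 1 − 1 = 0  ✓
triangle: |1−6|=5 ≤ l₃=2 ≤ 1+6=7  ✗
parity: l₁+l₂+l₃ = 9 is odd

triangle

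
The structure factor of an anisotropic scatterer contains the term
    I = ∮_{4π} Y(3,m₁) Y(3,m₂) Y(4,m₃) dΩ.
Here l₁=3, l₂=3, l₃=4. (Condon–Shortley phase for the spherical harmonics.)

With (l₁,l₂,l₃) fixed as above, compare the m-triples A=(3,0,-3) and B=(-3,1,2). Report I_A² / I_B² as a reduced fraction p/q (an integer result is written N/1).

l's match ⇒ only the (l;m) 3-j factors differ between A and B.
A: triangle coeff Δ(3,3,4) = 1/34650; Σ_t [0,0]: t=0:+1/288 = 1/288; (3j)²=1/22 [(3 3 4; 3 0 -3)], sign=-1
B: triangle coeff Δ(3,3,4) = 1/34650; Σ_t [2,2]: t=2:+1/192 = 1/192; (3j)²=3/77 [(3 3 4; -3 1 2)], sign=+1
I_A²/I_B² = (1/22)/(3/77) = 7/6

7/6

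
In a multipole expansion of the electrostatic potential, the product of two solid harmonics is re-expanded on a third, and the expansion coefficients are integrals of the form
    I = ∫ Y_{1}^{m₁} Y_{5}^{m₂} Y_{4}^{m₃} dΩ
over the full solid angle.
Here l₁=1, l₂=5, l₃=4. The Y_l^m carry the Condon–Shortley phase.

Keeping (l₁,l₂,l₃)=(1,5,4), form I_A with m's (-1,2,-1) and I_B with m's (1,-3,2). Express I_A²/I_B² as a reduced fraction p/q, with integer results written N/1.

3/4

Same 1,5,4: normalisation and zero-m 3j drop out of the ratio.
A: Δ: 2! 0! 8! / 11! → 1/495; sum: t=2:+1/1440 = 1/1440; 3j²(1 5 4; -1 2 -1) = Δ·Π!·Σ² = 7/165  (sign -1)
B: Δ: 2! 0! 8! / 11! → 1/495; sum: t=0:+1/2880 = 1/2880; 3j²(1 5 4; 1 -3 2) = Δ·Π!·Σ² = 28/495  (sign +1)
I_A²/I_B² = (7/165)/(28/495) = 3/4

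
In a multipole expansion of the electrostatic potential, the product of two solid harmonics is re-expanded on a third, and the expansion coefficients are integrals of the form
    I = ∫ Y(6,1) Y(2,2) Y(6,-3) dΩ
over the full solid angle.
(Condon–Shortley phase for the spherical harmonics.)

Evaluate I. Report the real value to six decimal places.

0.177674

m-sum 0 ✓  L=14 even ✓  4≤6≤8 ✓
Π(2lᵢ+1) = 13×5×13 = 845
triangle coeff Δ(6,2,6) = 1/90090
Σ_t [0,2]: t=0:+1/69120 t=1:−1/14400 t=2:+1/69120 = -7/172800
(3j)²=14/715 [(6 2 6; 0 0 0)], sign=-1
Σ_t [2,2]: t=2:+1/120960 = 1/120960
(3j)²=24/1001 [(6 2 6; 1 2 -3)], sign=-1
⇒ 4πI² = 48/121
I = (+1)√(48/121/(4π)) = 0.17767364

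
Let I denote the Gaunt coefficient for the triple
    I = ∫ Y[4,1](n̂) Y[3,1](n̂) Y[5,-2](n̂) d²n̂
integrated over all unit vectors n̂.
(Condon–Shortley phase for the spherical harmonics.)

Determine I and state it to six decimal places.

Rules hold: Σm=0, L=12 even, 1≤5≤7.
N = 9·7·11 = 693
Δ = 2!·6!·4!/13! = 1/180180
Racah Σ t=0..2: t=0:+1/576 t=1:−1/144 t=2:+1/576 = -1/288
⇒ 3j(4 3 5; 0 0 0)² = 20/1001, sgn +1
Racah Σ t=0..2: t=0:+1/1728 t=1:−1/288 t=2:+1/960 = -1/540
⇒ 3j(4 3 5; 1 1 -2)² = 128/6435, sgn +1
4πI² = N·(3j₀)²·(3jₘ)² = 512/1859
I = +1·√(0.275417/4π) = 0.14804384

0.148044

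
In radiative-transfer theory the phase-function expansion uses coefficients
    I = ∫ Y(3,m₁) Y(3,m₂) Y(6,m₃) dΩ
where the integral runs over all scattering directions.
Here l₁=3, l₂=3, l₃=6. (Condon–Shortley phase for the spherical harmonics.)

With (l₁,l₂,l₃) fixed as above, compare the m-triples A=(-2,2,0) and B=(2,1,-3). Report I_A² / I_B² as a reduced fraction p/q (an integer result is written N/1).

l's match ⇒ only the (l;m) 3-j factors differ between A and B.
A: triangle coeff Δ(3,3,6) = 1/12012; Σ_t [0,0]: t=0:+1/14400 = 1/14400; (3j)²=3/1001 [(3 3 6; -2 2 0)], sign=+1
B: triangle coeff Δ(3,3,6) = 1/12012; Σ_t [0,0]: t=0:+1/5760 = 1/5760; (3j)²=9/286 [(3 3 6; 2 1 -3)], sign=-1
I_A²/I_B² = (3/1001)/(9/286) = 2/21

2/21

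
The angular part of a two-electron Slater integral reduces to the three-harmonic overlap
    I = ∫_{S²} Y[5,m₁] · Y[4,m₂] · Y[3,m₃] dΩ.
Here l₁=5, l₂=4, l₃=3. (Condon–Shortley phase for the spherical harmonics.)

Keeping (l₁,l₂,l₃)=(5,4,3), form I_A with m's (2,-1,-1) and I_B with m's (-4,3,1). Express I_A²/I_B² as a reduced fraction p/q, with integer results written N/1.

256/21

Same 5,4,3: normalisation and zero-m 3j drop out of the ratio.
A: Δ: 6! 4! 2! / 13! → 1/180180; sum: t=1:−1/960 t=2:+1/288 t=3:−1/1728 = 1/540; 3j²(5 4 3; 2 -1 -1) = Δ·Π!·Σ² = 128/6435  (sign +1)
B: Δ: 6! 4! 2! / 13! → 1/180180; sum: t=5:−1/5760 t=6:+1/4320 = 1/17280; 3j²(5 4 3; -4 3 1) = Δ·Π!·Σ² = 7/4290  (sign +1)
I_A²/I_B² = (128/6435)/(7/4290) = 256/21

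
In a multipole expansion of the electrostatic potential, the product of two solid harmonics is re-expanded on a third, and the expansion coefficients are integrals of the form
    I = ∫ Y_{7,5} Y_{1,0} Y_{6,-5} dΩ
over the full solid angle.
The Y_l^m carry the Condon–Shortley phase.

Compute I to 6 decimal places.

-0.171413

Rules hold: Σm=0, L=14 even, 6≤6≤8.
N = 15·3·13 = 585
Δ = 2!·12!·0!/15! = 1/1365
Racah Σ t=1..1: t=1:−1/518400 = -1/518400
⇒ 3j(7 1 6; 0 0 0)² = 7/195, sgn -1
Racah Σ t=1..1: t=1:−1/39916800 = -1/39916800
⇒ 3j(7 1 6; 5 0 -5)² = 8/455, sgn +1
4πI² = N·(3j₀)²·(3jₘ)² = 24/65
I = -1·√(0.369231/4π) = -0.17141310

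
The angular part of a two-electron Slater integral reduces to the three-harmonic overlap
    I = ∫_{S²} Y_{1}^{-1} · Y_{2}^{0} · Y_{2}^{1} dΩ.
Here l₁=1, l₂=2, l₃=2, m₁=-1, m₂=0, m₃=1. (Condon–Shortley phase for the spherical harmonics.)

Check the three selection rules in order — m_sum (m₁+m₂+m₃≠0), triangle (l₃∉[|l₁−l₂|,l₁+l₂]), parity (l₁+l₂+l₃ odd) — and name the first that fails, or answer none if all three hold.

parity

Σmᵢ = 0  ✓
l₃∈[|l₁−l₂|,l₁+l₂]=[1,3], have l₃=2  ✓
Σlᵢ = 5 ⇒ odd  ✗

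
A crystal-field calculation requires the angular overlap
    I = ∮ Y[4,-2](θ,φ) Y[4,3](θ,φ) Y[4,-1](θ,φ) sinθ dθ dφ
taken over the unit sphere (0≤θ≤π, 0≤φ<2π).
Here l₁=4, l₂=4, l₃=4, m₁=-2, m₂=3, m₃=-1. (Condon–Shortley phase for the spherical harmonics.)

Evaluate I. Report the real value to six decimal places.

Checks pass: Σm=0; 12 even; l₃=4∈[0,8].
(2·4+1)(2·4+1)(2·4+1) = 729
Δ: 4! 4! 4! / 13! → 1/450450
sum: t=0:+1/13824 t=1:−1/216 t=2:+1/64 t=3:−1/216 t=4:+1/13824 = 5/768
3j²(4 4 4; 0 0 0) = Δ·Π!·Σ² = 18/1001  (sign +1)
sum: t=3:−1/864 t=4:+1/576 = 1/1728
3j²(4 4 4; -2 3 -1) = Δ·Π!·Σ² = 5/1287  (sign -1)
combine: 4πI² = 729·18/1001·5/1287 = 7290/143143
take √, sign -1: I = -0.06366105

-0.063661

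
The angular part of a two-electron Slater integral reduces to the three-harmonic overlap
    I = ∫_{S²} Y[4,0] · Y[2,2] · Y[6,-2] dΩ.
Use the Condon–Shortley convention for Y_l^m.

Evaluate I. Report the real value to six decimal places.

0.133065

Checks pass: Σm=0; 12 even; l₃=6∈[2,6].
(2·4+1)(2·2+1)(2·6+1) = 585
Δ: 0! 8! 4! / 13! → 1/6435
sum: t=0:+1/2304 = 1/2304
3j²(4 2 6; 0 0 0) = Δ·Π!·Σ² = 5/143  (sign +1)
sum: t=0:+1/13824 = 1/13824
3j²(4 2 6; 0 2 -2) = Δ·Π!·Σ² = 14/1287  (sign +1)
combine: 4πI² = 585·5/143·14/1287 = 350/1573
take √, sign +1: I = 0.13306527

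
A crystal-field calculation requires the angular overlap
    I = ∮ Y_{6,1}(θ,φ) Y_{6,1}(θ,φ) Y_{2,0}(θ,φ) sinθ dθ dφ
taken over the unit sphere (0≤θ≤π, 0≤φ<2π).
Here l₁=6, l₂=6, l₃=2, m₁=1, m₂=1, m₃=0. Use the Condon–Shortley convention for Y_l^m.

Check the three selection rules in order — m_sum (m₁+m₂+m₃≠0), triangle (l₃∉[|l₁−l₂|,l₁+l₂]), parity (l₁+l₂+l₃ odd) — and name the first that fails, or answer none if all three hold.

m_sum

Σmᵢ = 2  ✗
l₃∈[|l₁−l₂|,l₁+l₂]=[0,12], have l₃=2
Σlᵢ = 14 ⇒ even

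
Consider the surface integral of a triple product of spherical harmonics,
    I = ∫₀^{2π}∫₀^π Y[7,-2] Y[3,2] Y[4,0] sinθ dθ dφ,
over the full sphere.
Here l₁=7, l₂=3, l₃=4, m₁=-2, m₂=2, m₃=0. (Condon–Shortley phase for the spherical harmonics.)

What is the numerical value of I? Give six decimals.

m-sum 0 ✓  L=14 even ✓  4≤4≤10 ✓
Π(2lᵢ+1) = 15×7×9 = 945
triangle coeff Δ(7,3,4) = 1/45045
Σ_t [3,3]: t=3:−1/20736 = -1/20736
(3j)²=35/1287 [(7 3 4; 0 0 0)], sign=-1
Σ_t [5,5]: t=5:−1/69120 = -1/69120
(3j)²=2/143 [(7 3 4; -2 2 0)], sign=-1
⇒ 4πI² = 7350/20449
I = (+1)√(7350/20449/(4π)) = 0.16912301

0.169123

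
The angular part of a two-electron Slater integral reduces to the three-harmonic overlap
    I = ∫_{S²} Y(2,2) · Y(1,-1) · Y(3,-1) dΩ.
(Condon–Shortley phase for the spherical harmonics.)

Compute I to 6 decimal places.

Checks pass: Σm=0; 6 even; l₃=3∈[1,3].
(2·2+1)(2·1+1)(2·3+1) = 105
Δ: 0! 4! 2! / 7! → 1/105
sum: t=0:+1/4 = 1/4
3j²(2 1 3; 0 0 0) = Δ·Π!·Σ² = 3/35  (sign -1)
sum: t=0:+1/48 = 1/48
3j²(2 1 3; 2 -1 -1) = Δ·Π!·Σ² = 1/105  (sign +1)
combine: 4πI² = 105·3/35·1/105 = 3/35
take √, sign -1: I = -0.08258890

-0.082589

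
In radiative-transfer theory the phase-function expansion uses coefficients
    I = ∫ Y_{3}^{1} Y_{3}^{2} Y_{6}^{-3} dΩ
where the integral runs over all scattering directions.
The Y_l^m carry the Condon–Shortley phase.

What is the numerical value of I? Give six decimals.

Rules hold: Σm=0, L=12 even, 0≤6≤6.
N = 7·7·13 = 637
Δ = 0!·6!·6!/13! = 1/12012
Racah Σ t=0..0: t=0:+1/1296 = 1/1296
⇒ 3j(3 3 6; 0 0 0)² = 100/3003, sgn +1
Racah Σ t=0..0: t=0:+1/5760 = 1/5760
⇒ 3j(3 3 6; 1 2 -3)² = 9/286, sgn -1
4πI² = N·(3j₀)²·(3jₘ)² = 1050/1573
I = -1·√(0.667514/4π) = -0.23047581

-0.230476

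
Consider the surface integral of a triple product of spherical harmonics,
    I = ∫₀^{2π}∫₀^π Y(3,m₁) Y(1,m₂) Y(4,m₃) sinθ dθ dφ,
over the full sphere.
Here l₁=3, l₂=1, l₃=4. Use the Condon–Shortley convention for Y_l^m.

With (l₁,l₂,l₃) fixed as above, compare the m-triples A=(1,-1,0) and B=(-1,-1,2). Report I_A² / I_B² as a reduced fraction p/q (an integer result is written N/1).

2/5

Shared (l₁,l₂,l₃)=(3,1,4): N and (l;000)² cancel in I_A²/I_B².
A: Δ = 0!·6!·2!/9! = 1/252; Racah Σ t=0..0: t=0:+1/96 = 1/96; ⇒ 3j(3 1 4; 1 -1 0)² = 1/42, sgn +1
B: Δ = 0!·6!·2!/9! = 1/252; Racah Σ t=0..0: t=0:+1/96 = 1/96; ⇒ 3j(3 1 4; -1 -1 2)² = 5/84, sgn +1
I_A²/I_B² = (1/42)/(5/84) = 2/5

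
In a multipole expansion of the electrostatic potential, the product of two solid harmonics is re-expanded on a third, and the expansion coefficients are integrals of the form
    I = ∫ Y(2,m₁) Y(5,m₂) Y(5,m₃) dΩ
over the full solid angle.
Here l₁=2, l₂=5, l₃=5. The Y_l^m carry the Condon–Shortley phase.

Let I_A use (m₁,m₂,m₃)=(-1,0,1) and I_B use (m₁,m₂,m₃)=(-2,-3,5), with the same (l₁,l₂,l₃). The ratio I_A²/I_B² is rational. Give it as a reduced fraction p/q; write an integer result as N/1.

1/6

Shared (l₁,l₂,l₃)=(2,5,5): N and (l;000)² cancel in I_A²/I_B².
A: Δ = 2!·2!·8!/13! = 1/38610; Racah Σ t=1..2: t=1:−1/1152 t=2:+1/1440 = -1/5760; ⇒ 3j(2 5 5; -1 0 1)² = 1/858, sgn -1
B: Δ = 2!·2!·8!/13! = 1/38610; Racah Σ t=2..2: t=2:+1/161280 = 1/161280; ⇒ 3j(2 5 5; -2 -3 5)² = 1/143, sgn +1
I_A²/I_B² = (1/858)/(1/143) = 1/6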